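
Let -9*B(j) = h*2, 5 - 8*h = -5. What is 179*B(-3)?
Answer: -895/18 ≈ -49.722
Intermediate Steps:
h = 5/4 (h = 5/8 - 1/8*(-5) = 5/8 + 5/8 = 5/4 ≈ 1.2500)
B(j) = -5/18 (B(j) = -5*2/36 = -1/9*5/2 = -5/18)
179*B(-3) = 179*(-5/18) = -895/18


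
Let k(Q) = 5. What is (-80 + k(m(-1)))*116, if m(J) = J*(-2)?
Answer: -8700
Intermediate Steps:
m(J) = -2*J
(-80 + k(m(-1)))*116 = (-80 + 5)*116 = -75*116 = -8700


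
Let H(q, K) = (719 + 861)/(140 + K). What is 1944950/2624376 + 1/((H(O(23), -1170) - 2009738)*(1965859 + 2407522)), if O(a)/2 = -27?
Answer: 110048156742298512667/148491087893658314502 ≈ 0.74111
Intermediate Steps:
O(a) = -54 (O(a) = 2*(-27) = -54)
H(q, K) = 1580/(140 + K)
1944950/2624376 + 1/((H(O(23), -1170) - 2009738)*(1965859 + 2407522)) = 1944950/2624376 + 1/((1580/(140 - 1170) - 2009738)*(1965859 + 2407522)) = 1944950*(1/2624376) + 1/(1580/(-1030) - 2009738*4373381) = 972475/1312188 + (1/4373381)/(1580*(-1/1030) - 2009738) = 972475/1312188 + (1/4373381)/(-158/103 - 2009738) = 972475/1312188 + (1/4373381)/(-207003172/103) = 972475/1312188 - 103/207003172*1/4373381 = 972475/1312188 - 103/905303739364532 = 110048156742298512667/148491087893658314502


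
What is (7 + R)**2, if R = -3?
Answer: 16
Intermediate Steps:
(7 + R)**2 = (7 - 3)**2 = 4**2 = 16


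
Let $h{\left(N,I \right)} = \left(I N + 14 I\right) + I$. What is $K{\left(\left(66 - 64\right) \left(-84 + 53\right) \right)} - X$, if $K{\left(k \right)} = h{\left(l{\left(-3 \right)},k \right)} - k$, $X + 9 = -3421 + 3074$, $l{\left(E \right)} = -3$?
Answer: $-326$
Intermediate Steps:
$h{\left(N,I \right)} = 15 I + I N$ ($h{\left(N,I \right)} = \left(14 I + I N\right) + I = 15 I + I N$)
$X = -356$ ($X = -9 + \left(-3421 + 3074\right) = -9 - 347 = -356$)
$K{\left(k \right)} = 11 k$ ($K{\left(k \right)} = k \left(15 - 3\right) - k = k 12 - k = 12 k - k = 11 k$)
$K{\left(\left(66 - 64\right) \left(-84 + 53\right) \right)} - X = 11 \left(66 - 64\right) \left(-84 + 53\right) - -356 = 11 \cdot 2 \left(-31\right) + 356 = 11 \left(-62\right) + 356 = -682 + 356 = -326$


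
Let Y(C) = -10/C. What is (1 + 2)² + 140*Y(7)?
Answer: -191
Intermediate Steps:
(1 + 2)² + 140*Y(7) = (1 + 2)² + 140*(-10/7) = 3² + 140*(-10*⅐) = 9 + 140*(-10/7) = 9 - 200 = -191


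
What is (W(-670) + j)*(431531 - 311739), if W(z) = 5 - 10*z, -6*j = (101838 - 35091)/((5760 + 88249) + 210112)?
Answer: 244270284662456/304121 ≈ 8.0320e+8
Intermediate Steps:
j = -22249/608242 (j = -(101838 - 35091)/(6*((5760 + 88249) + 210112)) = -22249/(2*(94009 + 210112)) = -22249/(2*304121) = -⅙*66747/304121 = -22249/608242 ≈ -0.036579)
(W(-670) + j)*(431531 - 311739) = ((5 - 10*(-670)) - 22249/608242)*(431531 - 311739) = ((5 + 6700) - 22249/608242)*119792 = (6705 - 22249/608242)*119792 = (4078240361/608242)*119792 = 244270284662456/304121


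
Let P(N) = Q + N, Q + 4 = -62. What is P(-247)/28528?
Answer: -313/28528 ≈ -0.010972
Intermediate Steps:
Q = -66 (Q = -4 - 62 = -66)
P(N) = -66 + N
P(-247)/28528 = (-66 - 247)/28528 = -313*1/28528 = -313/28528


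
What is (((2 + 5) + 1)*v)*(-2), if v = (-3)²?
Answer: -144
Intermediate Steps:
v = 9
(((2 + 5) + 1)*v)*(-2) = (((2 + 5) + 1)*9)*(-2) = ((7 + 1)*9)*(-2) = (8*9)*(-2) = 72*(-2) = -144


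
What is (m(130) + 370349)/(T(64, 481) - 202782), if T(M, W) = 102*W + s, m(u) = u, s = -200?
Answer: -370479/153920 ≈ -2.4070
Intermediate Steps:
T(M, W) = -200 + 102*W (T(M, W) = 102*W - 200 = -200 + 102*W)
(m(130) + 370349)/(T(64, 481) - 202782) = (130 + 370349)/((-200 + 102*481) - 202782) = 370479/((-200 + 49062) - 202782) = 370479/(48862 - 202782) = 370479/(-153920) = 370479*(-1/153920) = -370479/153920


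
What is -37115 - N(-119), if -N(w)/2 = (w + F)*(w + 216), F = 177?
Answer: -25863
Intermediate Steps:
N(w) = -2*(177 + w)*(216 + w) (N(w) = -2*(w + 177)*(w + 216) = -2*(177 + w)*(216 + w))
-37115 - N(-119) = -37115 - (-76464 - 786*(-119) - 2*(-119)**2) = -37115 - (-76464 + 93534 - 2*14161) = -37115 - (-76464 + 93534 - 28322) = -37115 - 1*(-11252) = -37115 + 11252 = -25863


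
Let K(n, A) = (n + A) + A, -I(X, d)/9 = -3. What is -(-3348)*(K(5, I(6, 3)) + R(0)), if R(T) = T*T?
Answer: 197532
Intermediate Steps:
R(T) = T²
I(X, d) = 27 (I(X, d) = -9*(-3) = 27)
K(n, A) = n + 2*A (K(n, A) = (A + n) + A = n + 2*A)
-(-3348)*(K(5, I(6, 3)) + R(0)) = -(-3348)*((5 + 2*27) + 0²) = -(-3348)*((5 + 54) + 0) = -(-3348)*(59 + 0) = -(-3348)*59 = -1116*(-177) = 197532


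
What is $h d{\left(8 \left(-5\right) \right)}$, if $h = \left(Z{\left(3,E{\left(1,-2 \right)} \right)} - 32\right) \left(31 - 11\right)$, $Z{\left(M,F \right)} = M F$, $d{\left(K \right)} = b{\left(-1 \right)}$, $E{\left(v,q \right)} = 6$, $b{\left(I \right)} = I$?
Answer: $280$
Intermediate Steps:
$d{\left(K \right)} = -1$
$Z{\left(M,F \right)} = F M$
$h = -280$ ($h = \left(6 \cdot 3 - 32\right) \left(31 - 11\right) = \left(18 - 32\right) 20 = \left(-14\right) 20 = -280$)
$h d{\left(8 \left(-5\right) \right)} = \left(-280\right) \left(-1\right) = 280$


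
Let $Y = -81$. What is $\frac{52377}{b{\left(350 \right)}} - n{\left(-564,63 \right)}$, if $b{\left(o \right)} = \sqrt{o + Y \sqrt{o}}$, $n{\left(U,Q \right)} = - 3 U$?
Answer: $-1692 + \frac{52377 \sqrt{5}}{5 \sqrt{70 - 81 \sqrt{14}}} \approx -1692.0 - 1534.3 i$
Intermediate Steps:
$b{\left(o \right)} = \sqrt{o - 81 \sqrt{o}}$
$\frac{52377}{b{\left(350 \right)}} - n{\left(-564,63 \right)} = \frac{52377}{\sqrt{350 - 81 \sqrt{350}}} - \left(-3\right) \left(-564\right) = \frac{52377}{\sqrt{350 - 81 \cdot 5 \sqrt{14}}} - 1692 = \frac{52377}{\sqrt{350 - 405 \sqrt{14}}} - 1692 = -1692 + \frac{52377}{\sqrt{350 - 405 \sqrt{14}}}$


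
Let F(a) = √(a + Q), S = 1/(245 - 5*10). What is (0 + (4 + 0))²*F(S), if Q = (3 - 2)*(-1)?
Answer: 16*I*√37830/195 ≈ 15.959*I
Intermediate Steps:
S = 1/195 (S = 1/(245 - 50) = 1/195 ≈ 0.0051282)
Q = -1 (Q = 1*(-1) = -1)
F(a) = √(-1 + a) (F(a) = √(a - 1) = √(-1 + a))
(0 + (4 + 0))²*F(S) = (0 + (4 + 0))²*√(-1 + 1/195) = (0 + 4)²*√(-194/195) = 4²*(I*√37830/195) = 16*(I*√37830/195) = 16*I*√37830/195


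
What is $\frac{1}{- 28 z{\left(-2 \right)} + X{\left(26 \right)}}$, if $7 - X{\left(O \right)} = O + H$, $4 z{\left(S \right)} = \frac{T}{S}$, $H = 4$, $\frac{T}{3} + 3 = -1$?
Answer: $- \frac{1}{65} \approx -0.015385$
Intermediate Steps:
$T = -12$ ($T = -9 + 3 \left(-1\right) = -9 - 3 = -12$)
$z{\left(S \right)} = - \frac{3}{S}$ ($z{\left(S \right)} = \frac{\left(-12\right) \frac{1}{S}}{4} = - \frac{3}{S}$)
$X{\left(O \right)} = 3 - O$ ($X{\left(O \right)} = 7 - \left(O + 4\right) = 7 - \left(4 + O\right) = 3 - O$)
$\frac{1}{- 28 z{\left(-2 \right)} + X{\left(26 \right)}} = \frac{1}{- 28 \left(- \frac{3}{-2}\right) + \left(3 - 26\right)} = \frac{1}{- 28 \left(\left(-3\right) \left(- \frac{1}{2}\right)\right) + \left(3 - 26\right)} = \frac{1}{\left(-28\right) \frac{3}{2} - 23} = \frac{1}{-42 - 23} = \frac{1}{-65} = - \frac{1}{65}$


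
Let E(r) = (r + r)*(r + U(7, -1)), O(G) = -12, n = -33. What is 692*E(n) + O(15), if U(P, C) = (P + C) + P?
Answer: 913428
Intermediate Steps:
U(P, C) = C + 2*P (U(P, C) = (C + P) + P = C + 2*P)
E(r) = 2*r*(13 + r) (E(r) = (r + r)*(r + (-1 + 2*7)) = (2*r)*(r + (-1 + 14)) = (2*r)*(r + 13) = (2*r)*(13 + r) = 2*r*(13 + r))
692*E(n) + O(15) = 692*(2*(-33)*(13 - 33)) - 12 = 692*(2*(-33)*(-20)) - 12 = 692*1320 - 12 = 913440 - 12 = 913428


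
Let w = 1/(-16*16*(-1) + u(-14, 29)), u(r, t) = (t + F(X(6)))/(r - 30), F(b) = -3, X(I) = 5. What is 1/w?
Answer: 5619/22 ≈ 255.41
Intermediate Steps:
u(r, t) = (-3 + t)/(-30 + r) (u(r, t) = (t - 3)/(r - 30) = (-3 + t)/(-30 + r))
w = 22/5619 (w = 1/(-16*16*(-1) + (-3 + 29)/(-30 - 14)) = 1/(-256*(-1) + 26/(-44)) = 1/(256 - 1/44*26) = 1/(256 - 13/22) = 1/(5619/22) = 22/5619 ≈ 0.0039153)
1/w = 1/(22/5619) = 5619/22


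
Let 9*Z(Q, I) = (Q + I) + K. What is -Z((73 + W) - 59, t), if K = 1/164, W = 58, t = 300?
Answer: -61009/1476 ≈ -41.334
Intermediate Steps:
K = 1/164 ≈ 0.0060976
Z(Q, I) = 1/1476 + I/9 + Q/9 (Z(Q, I) = ((Q + I) + 1/164)/9 = ((I + Q) + 1/164)/9 = (1/164 + I + Q)/9 = 1/1476 + I/9 + Q/9)
-Z((73 + W) - 59, t) = -(1/1476 + (⅑)*300 + ((73 + 58) - 59)/9) = -(1/1476 + 100/3 + (131 - 59)/9) = -(1/1476 + 100/3 + (⅑)*72) = -(1/1476 + 100/3 + 8) = -1*61009/1476 = -61009/1476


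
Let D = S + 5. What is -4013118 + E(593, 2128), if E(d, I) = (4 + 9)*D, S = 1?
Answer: -4013040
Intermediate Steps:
D = 6 (D = 1 + 5 = 6)
E(d, I) = 78 (E(d, I) = (4 + 9)*6 = 13*6 = 78)
-4013118 + E(593, 2128) = -4013118 + 78 = -4013040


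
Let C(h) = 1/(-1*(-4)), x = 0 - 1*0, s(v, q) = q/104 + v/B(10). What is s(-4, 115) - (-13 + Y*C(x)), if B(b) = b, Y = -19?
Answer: 9597/520 ≈ 18.456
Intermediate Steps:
s(v, q) = v/10 + q/104 (s(v, q) = q/104 + v/10 = v/10 + q/104)
x = 0 (x = 0 + 0 = 0)
C(h) = 1/4
s(-4, 115) - (-13 + Y*C(x)) = ((1/10)*(-4) + (1/104)*115) - (-13 - 19*1/4) = (-2/5 + 115/104) - (-13 - 19/4) = 367/520 - 1*(-71/4) = 367/520 + 71/4 = 9597/520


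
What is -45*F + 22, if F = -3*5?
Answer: 697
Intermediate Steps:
F = -15
-45*F + 22 = -45*(-15) + 22 = 675 + 22 = 697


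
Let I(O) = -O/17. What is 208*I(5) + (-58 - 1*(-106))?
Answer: -224/17 ≈ -13.176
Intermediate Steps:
I(O) = -O/17
208*I(5) + (-58 - 1*(-106)) = 208*(-1/17*5) + (-58 - 1*(-106)) = 208*(-5/17) + (-58 + 106) = -1040/17 + 48 = -224/17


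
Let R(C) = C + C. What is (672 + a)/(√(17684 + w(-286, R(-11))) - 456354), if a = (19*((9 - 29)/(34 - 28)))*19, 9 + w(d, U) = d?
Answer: 242476092/208258955927 + 1594*√17389/624776867781 ≈ 0.0011646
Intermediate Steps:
R(C) = 2*C
w(d, U) = -9 + d
a = -3610/3 (a = (19*(-20/6))*19 = (19*(-20*⅙))*19 = (19*(-10/3))*19 = -190/3*19 = -3610/3 ≈ -1203.3)
(672 + a)/(√(17684 + w(-286, R(-11))) - 456354) = (672 - 3610/3)/(√(17684 + (-9 - 286)) - 456354) = -1594/(3*(√(17684 - 295) - 456354)) = -1594/(3*(√17389 - 456354)) = -1594/(3*(-456354 + √17389))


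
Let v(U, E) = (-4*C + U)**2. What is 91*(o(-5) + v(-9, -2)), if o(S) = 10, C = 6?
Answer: 100009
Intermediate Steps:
v(U, E) = (-24 + U)**2 (v(U, E) = (-4*6 + U)**2 = (-24 + U)**2)
91*(o(-5) + v(-9, -2)) = 91*(10 + (-24 - 9)**2) = 91*(10 + (-33)**2) = 91*(10 + 1089) = 91*1099 = 100009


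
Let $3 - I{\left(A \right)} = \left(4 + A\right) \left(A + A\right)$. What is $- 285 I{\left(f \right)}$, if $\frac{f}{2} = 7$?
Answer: $142785$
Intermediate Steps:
$f = 14$ ($f = 2 \cdot 7 = 14$)
$I{\left(A \right)} = 3 - 2 A \left(4 + A\right)$ ($I{\left(A \right)} = 3 - \left(4 + A\right) \left(A + A\right) = 3 - \left(4 + A\right) 2 A = 3 - 2 A \left(4 + A\right)$)
$- 285 I{\left(f \right)} = - 285 \left(3 - 112 - 2 \cdot 14^{2}\right) = - 285 \left(3 - 112 - 392\right) = \left(-285\right) \left(-501\right) = 142785$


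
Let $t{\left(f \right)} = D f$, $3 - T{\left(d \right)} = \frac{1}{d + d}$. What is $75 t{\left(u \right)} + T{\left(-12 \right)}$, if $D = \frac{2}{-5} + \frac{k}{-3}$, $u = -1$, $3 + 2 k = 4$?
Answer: $\frac{1093}{24} \approx 45.542$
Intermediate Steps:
$k = \frac{1}{2}$ ($k = - \frac{3}{2} + \frac{1}{2} \cdot 4 = - \frac{3}{2} + 2 = \frac{1}{2} \approx 0.5$)
$T{\left(d \right)} = 3 - \frac{1}{2 d}$ ($T{\left(d \right)} = 3 - \frac{1}{d + d} = 3 - \frac{1}{2 d}$)
$D = - \frac{17}{30}$ ($D = \frac{2}{-5} + \frac{1}{2 \left(-3\right)} = 2 \left(- \frac{1}{5}\right) + \frac{1}{2} \left(- \frac{1}{3}\right) = - \frac{2}{5} - \frac{1}{6} = - \frac{17}{30} \approx -0.56667$)
$t{\left(f \right)} = - \frac{17 f}{30}$
$75 t{\left(u \right)} + T{\left(-12 \right)} = 75 \left(\left(- \frac{17}{30}\right) \left(-1\right)\right) + \left(3 - \frac{1}{2 \left(-12\right)}\right) = 75 \cdot \frac{17}{30} + \left(3 - - \frac{1}{24}\right) = \frac{85}{2} + \left(3 + \frac{1}{24}\right) = \frac{85}{2} + \frac{73}{24} = \frac{1093}{24}$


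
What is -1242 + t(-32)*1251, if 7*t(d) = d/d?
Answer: -7443/7 ≈ -1063.3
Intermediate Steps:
t(d) = 1/7 (t(d) = (d/d)/7 = (1/7)*1 = 1/7)
-1242 + t(-32)*1251 = -1242 + (1/7)*1251 = -1242 + 1251/7 = -7443/7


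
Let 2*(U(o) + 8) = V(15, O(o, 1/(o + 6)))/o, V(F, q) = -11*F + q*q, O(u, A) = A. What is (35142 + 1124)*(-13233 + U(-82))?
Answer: -227419907884805/473632 ≈ -4.8016e+8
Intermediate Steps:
V(F, q) = q² - 11*F (V(F, q) = -11*F + q² = q² - 11*F)
U(o) = -8 + (-165 + (6 + o)⁻²)/(2*o) (U(o) = -8 + (((1/(o + 6))² - 11*15)/o)/2 = -8 + (((1/(6 + o))² - 165)/o)/2 = -8 + (((6 + o)⁻² - 165)/o)/2 = -8 + ((-165 + (6 + o)⁻²)/o)/2 = -8 + (-165 + (6 + o)⁻²)/(2*o))
(35142 + 1124)*(-13233 + U(-82)) = (35142 + 1124)*(-13233 + (-8 - 165/2/(-82) + (½)/(-82*(6 - 82)²))) = 36266*(-13233 + (-8 - 165/2*(-1/82) + (½)*(-1/82)/(-76)²)) = 36266*(-13233 + (-8 + 165/164 + (½)*(-1/82)*(1/5776))) = 36266*(-13233 + (-8 + 165/164 - 1/947264)) = 36266*(-13233 - 6625073/947264) = 36266*(-12541769585/947264) = -227419907884805/473632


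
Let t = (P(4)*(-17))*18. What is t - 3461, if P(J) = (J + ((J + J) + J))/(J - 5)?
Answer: 1435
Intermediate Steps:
P(J) = 4*J/(-5 + J) (P(J) = (J + (2*J + J))/(-5 + J) = (J + 3*J)/(-5 + J) = (4*J)/(-5 + J) = 4*J/(-5 + J))
t = 4896 (t = ((4*4/(-5 + 4))*(-17))*18 = ((4*4/(-1))*(-17))*18 = ((4*4*(-1))*(-17))*18 = -16*(-17)*18 = 272*18 = 4896)
t - 3461 = 4896 - 3461 = 1435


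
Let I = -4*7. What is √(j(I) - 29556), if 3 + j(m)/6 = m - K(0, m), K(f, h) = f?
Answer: I*√29742 ≈ 172.46*I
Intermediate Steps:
I = -28
j(m) = -18 + 6*m (j(m) = -18 + 6*(m - 1*0) = -18 + 6*(m + 0) = -18 + 6*m)
√(j(I) - 29556) = √((-18 + 6*(-28)) - 29556) = √((-18 - 168) - 29556) = √(-186 - 29556) = √(-29742) = I*√29742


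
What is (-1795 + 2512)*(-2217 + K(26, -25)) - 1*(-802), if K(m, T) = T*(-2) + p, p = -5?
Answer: -1556522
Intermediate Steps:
K(m, T) = -5 - 2*T (K(m, T) = T*(-2) - 5 = -2*T - 5 = -5 - 2*T)
(-1795 + 2512)*(-2217 + K(26, -25)) - 1*(-802) = (-1795 + 2512)*(-2217 + (-5 - 2*(-25))) - 1*(-802) = 717*(-2217 + (-5 + 50)) + 802 = 717*(-2217 + 45) + 802 = 717*(-2172) + 802 = -1557324 + 802 = -1556522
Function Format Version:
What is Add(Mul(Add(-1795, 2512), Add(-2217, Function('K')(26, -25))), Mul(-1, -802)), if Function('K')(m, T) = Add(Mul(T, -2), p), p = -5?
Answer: -1556522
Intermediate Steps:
Function('K')(m, T) = Add(-5, Mul(-2, T)) (Function('K')(m, T) = Add(Mul(T, -2), -5) = Add(Mul(-2, T), -5) = Add(-5, Mul(-2, T)))
Add(Mul(Add(-1795, 2512), Add(-2217, Function('K')(26, -25))), Mul(-1, -802)) = Add(Mul(Add(-1795, 2512), Add(-2217, Add(-5, Mul(-2, -25)))), Mul(-1, -802)) = Add(Mul(717, Add(-2217, Add(-5, 50))), 802) = Add(Mul(717, Add(-2217, 45)), 802) = Add(Mul(717, -2172), 802) = Add(-1557324, 802) = -1556522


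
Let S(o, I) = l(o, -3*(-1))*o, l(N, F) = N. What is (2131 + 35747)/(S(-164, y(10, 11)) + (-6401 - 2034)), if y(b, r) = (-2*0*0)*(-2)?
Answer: 37878/18461 ≈ 2.0518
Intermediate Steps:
y(b, r) = 0 (y(b, r) = (0*0)*(-2) = 0*(-2) = 0)
S(o, I) = o² (S(o, I) = o*o = o²)
(2131 + 35747)/(S(-164, y(10, 11)) + (-6401 - 2034)) = (2131 + 35747)/((-164)² + (-6401 - 2034)) = 37878/(26896 - 8435) = 37878/18461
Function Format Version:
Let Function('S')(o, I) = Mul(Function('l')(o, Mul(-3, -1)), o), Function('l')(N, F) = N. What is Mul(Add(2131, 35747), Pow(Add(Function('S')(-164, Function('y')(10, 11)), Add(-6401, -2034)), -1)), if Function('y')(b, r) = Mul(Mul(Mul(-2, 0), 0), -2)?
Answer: Rational(37878, 18461) ≈ 2.0518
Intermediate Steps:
Function('y')(b, r) = 0 (Function('y')(b, r) = Mul(Mul(0, 0), -2) = Mul(0, -2) = 0)
Function('S')(o, I) = Pow(o, 2) (Function('S')(o, I) = Mul(o, o) = Pow(o, 2))
Mul(Add(2131, 35747), Pow(Add(Function('S')(-164, Function('y')(10, 11)), Add(-6401, -2034)), -1)) = Mul(Add(2131, 35747), Pow(Add(Pow(-164, 2), Add(-6401, -2034)), -1)) = Mul(37878, Pow(Add(26896, -8435), -1)) = Mul(37878, Pow(18461, -1)) = Mul(37878, Rational(1, 18461)) = Rational(37878, 18461)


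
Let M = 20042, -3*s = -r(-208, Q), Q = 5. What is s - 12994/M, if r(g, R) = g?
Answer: -2103859/30063 ≈ -69.982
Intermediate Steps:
s = -208/3 (s = -(-1)*(-208)/3 = -⅓*208 = -208/3 ≈ -69.333)
s - 12994/M = -208/3 - 12994/20042 = -208/3 - 1*6497/10021 = -208/3 - 6497/10021 = -2103859/30063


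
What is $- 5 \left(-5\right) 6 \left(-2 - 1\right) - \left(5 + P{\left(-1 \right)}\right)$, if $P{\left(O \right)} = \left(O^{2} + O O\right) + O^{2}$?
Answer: $-458$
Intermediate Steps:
$P{\left(O \right)} = 3 O^{2}$ ($P{\left(O \right)} = \left(O^{2} + O^{2}\right) + O^{2} = 2 O^{2} + O^{2} = 3 O^{2}$)
$- 5 \left(-5\right) 6 \left(-2 - 1\right) - \left(5 + P{\left(-1 \right)}\right) = - 5 \left(-5\right) 6 \left(-2 - 1\right) - \left(5 + 3 \left(-1\right)^{2}\right) = - 5 \left(\left(-30\right) \left(-3\right)\right) - \left(5 + 3 \cdot 1\right) = \left(-5\right) 90 - 8 = -450 - 8 = -458$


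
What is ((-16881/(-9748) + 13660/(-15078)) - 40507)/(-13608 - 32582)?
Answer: 595361142037/678902208936 ≈ 0.87695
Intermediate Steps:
((-16881/(-9748) + 13660/(-15078)) - 40507)/(-13608 - 32582) = ((-16881*(-1/9748) + 13660*(-1/15078)) - 40507)/(-46190) = ((16881/9748 - 6830/7539) - 40507)*(-1/46190) = (60687019/73490172 - 40507)*(-1/46190) = -2976805710185/73490172*(-1/46190) = 595361142037/678902208936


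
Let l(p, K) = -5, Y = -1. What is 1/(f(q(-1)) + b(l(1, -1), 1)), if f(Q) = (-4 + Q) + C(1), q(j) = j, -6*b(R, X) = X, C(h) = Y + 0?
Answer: -6/37 ≈ -0.16216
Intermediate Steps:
C(h) = -1 (C(h) = -1 + 0 = -1)
b(R, X) = -X/6
f(Q) = -5 + Q (f(Q) = (-4 + Q) - 1 = -5 + Q)
1/(f(q(-1)) + b(l(1, -1), 1)) = 1/((-5 - 1) - ⅙*1) = 1/(-6 - ⅙) = 1/(-37/6) = -6/37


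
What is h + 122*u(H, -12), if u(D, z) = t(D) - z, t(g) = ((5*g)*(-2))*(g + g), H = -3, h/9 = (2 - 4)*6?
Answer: -20604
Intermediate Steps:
h = -108 (h = 9*((2 - 4)*6) = 9*(-2*6) = 9*(-12) = -108)
t(g) = -20*g² (t(g) = (-10*g)*(2*g) = -20*g²)
u(D, z) = -z - 20*D² (u(D, z) = -20*D² - z = -z - 20*D²)
h + 122*u(H, -12) = -108 + 122*(-1*(-12) - 20*(-3)²) = -108 + 122*(12 - 20*9) = -108 + 122*(12 - 180) = -108 + 122*(-168) = -108 - 20496 = -20604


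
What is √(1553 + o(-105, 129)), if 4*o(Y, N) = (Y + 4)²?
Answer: √16413/2 ≈ 64.057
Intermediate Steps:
o(Y, N) = (4 + Y)²/4 (o(Y, N) = (Y + 4)²/4 = (4 + Y)²/4)
√(1553 + o(-105, 129)) = √(1553 + (4 - 105)²/4) = √(1553 + (¼)*(-101)²) = √(1553 + (¼)*10201) = √(1553 + 10201/4) = √(16413/4) = √16413/2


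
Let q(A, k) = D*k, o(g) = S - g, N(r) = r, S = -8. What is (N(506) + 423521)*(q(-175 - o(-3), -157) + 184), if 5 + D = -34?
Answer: 2674338289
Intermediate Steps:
D = -39 (D = -5 - 34 = -39)
o(g) = -8 - g
q(A, k) = -39*k
(N(506) + 423521)*(q(-175 - o(-3), -157) + 184) = (506 + 423521)*(-39*(-157) + 184) = 424027*(6123 + 184) = 424027*6307 = 2674338289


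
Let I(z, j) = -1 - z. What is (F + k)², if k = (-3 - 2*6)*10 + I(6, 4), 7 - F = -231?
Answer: 6561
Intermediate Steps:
F = 238 (F = 7 - 1*(-231) = 7 + 231 = 238)
k = -157 (k = (-3 - 2*6)*10 + (-1 - 1*6) = (-3 - 12)*10 + (-1 - 6) = -15*10 - 7 = -150 - 7 = -157)
(F + k)² = (238 - 157)² = 81² = 6561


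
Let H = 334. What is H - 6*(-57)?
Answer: 676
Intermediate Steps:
H - 6*(-57) = 334 - 6*(-57) = 334 + 342 = 676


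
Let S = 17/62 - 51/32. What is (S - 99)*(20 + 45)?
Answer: -6468605/992 ≈ -6520.8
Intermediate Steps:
S = -1309/992 (S = 17*(1/62) - 51*1/32 = 17/62 - 51/32 = -1309/992 ≈ -1.3196)
(S - 99)*(20 + 45) = (-1309/992 - 99)*(20 + 45) = -99517/992*65 = -6468605/992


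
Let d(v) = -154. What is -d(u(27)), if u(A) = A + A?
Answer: 154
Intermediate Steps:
u(A) = 2*A
-d(u(27)) = -1*(-154) = 154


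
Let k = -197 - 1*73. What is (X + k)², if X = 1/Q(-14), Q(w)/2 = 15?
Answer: 65593801/900 ≈ 72882.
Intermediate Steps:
Q(w) = 30 (Q(w) = 2*15 = 30)
k = -270 (k = -197 - 73 = -270)
X = 1/30 ≈ 0.033333
(X + k)² = (1/30 - 270)² = (-8099/30)² = 65593801/900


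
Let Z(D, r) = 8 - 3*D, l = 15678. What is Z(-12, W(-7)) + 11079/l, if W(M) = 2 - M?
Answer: 77879/1742 ≈ 44.707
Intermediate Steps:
Z(-12, W(-7)) + 11079/l = (8 - 3*(-12)) + 11079/15678 = (8 + 36) + 11079*(1/15678) = 44 + 1231/1742 = 77879/1742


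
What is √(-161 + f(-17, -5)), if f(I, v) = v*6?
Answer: I*√191 ≈ 13.82*I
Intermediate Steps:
f(I, v) = 6*v
√(-161 + f(-17, -5)) = √(-161 + 6*(-5)) = √(-161 - 30) = √(-191) = I*√191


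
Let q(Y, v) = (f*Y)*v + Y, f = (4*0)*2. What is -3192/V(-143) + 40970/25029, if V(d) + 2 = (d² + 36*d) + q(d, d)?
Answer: 15029132/10537209 ≈ 1.4263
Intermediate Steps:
f = 0 (f = 0*2 = 0)
q(Y, v) = Y (q(Y, v) = (0*Y)*v + Y = 0*v + Y = 0 + Y = Y)
V(d) = -2 + d² + 37*d (V(d) = -2 + ((d² + 36*d) + d) = -2 + (d² + 37*d) = -2 + d² + 37*d)
-3192/V(-143) + 40970/25029 = -3192/(-2 + (-143)² + 37*(-143)) + 40970/25029 = -3192/(-2 + 20449 - 5291) + 40970*(1/25029) = -3192/15156 + 40970/25029 = -3192*1/15156 + 40970/25029 = -266/1263 + 40970/25029 = 15029132/10537209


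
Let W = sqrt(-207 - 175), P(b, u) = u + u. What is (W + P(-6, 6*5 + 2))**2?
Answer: (64 + I*sqrt(382))**2 ≈ 3714.0 + 2501.7*I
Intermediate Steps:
P(b, u) = 2*u
W = I*sqrt(382) (W = sqrt(-382) = I*sqrt(382) ≈ 19.545*I)
(W + P(-6, 6*5 + 2))**2 = (I*sqrt(382) + 2*(6*5 + 2))**2 = (I*sqrt(382) + 2*(30 + 2))**2 = (I*sqrt(382) + 2*32)**2 = (I*sqrt(382) + 64)**2 = (64 + I*sqrt(382))**2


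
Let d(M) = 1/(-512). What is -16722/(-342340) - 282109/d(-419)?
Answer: 24723761943721/171170 ≈ 1.4444e+8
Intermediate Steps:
d(M) = -1/512
-16722/(-342340) - 282109/d(-419) = -16722/(-342340) - 282109/(-1/512) = -16722*(-1/342340) - 282109*(-512) = 8361/171170 + 144439808 = 24723761943721/171170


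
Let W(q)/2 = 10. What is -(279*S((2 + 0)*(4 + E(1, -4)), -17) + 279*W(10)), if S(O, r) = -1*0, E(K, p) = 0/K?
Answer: -5580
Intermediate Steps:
E(K, p) = 0
W(q) = 20 (W(q) = 2*10 = 20)
S(O, r) = 0
-(279*S((2 + 0)*(4 + E(1, -4)), -17) + 279*W(10)) = -279/(1/(0 + 20)) = -279/(1/20) = -279/1/20 = -279*20 = -5580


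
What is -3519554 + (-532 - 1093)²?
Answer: -878929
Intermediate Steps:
-3519554 + (-532 - 1093)² = -3519554 + (-1625)² = -3519554 + 2640625 = -878929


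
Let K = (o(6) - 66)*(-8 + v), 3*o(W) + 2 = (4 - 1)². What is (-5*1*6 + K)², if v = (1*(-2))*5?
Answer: 1245456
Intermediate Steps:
v = -10 (v = -2*5 = -10)
o(W) = 7/3 (o(W) = -⅔ + (4 - 1)²/3 = -⅔ + (⅓)*3² = -⅔ + (⅓)*9 = -⅔ + 3 = 7/3)
K = 1146 (K = (7/3 - 66)*(-8 - 10) = -191/3*(-18) = 1146)
(-5*1*6 + K)² = (-5*1*6 + 1146)² = (-5*6 + 1146)² = (-30 + 1146)² = 1116² = 1245456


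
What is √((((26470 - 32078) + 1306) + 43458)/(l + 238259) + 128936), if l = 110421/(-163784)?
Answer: 2*√49085573952547058246511410/39022901635 ≈ 359.08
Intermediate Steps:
l = -110421/163784 (l = 110421*(-1/163784) = -110421/163784 ≈ -0.67419)
√((((26470 - 32078) + 1306) + 43458)/(l + 238259) + 128936) = √((((26470 - 32078) + 1306) + 43458)/(-110421/163784 + 238259) + 128936) = √(((-5608 + 1306) + 43458)/(39022901635/163784) + 128936) = √((-4302 + 43458)*(163784/39022901635) + 128936) = √(39156*(163784/39022901635) + 128936) = √(6413126304/39022901635 + 128936) = √(5031463258336664/39022901635) = 2*√49085573952547058246511410/39022901635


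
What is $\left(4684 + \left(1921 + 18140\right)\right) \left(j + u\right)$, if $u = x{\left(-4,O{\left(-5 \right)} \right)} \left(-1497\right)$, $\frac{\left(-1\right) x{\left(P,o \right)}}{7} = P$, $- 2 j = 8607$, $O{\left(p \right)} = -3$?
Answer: $- \frac{2287403055}{2} \approx -1.1437 \cdot 10^{9}$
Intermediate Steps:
$j = - \frac{8607}{2}$ ($j = \left(- \frac{1}{2}\right) 8607 = - \frac{8607}{2} \approx -4303.5$)
$x{\left(P,o \right)} = - 7 P$
$u = -41916$ ($u = \left(-7\right) \left(-4\right) \left(-1497\right) = 28 \left(-1497\right) = -41916$)
$\left(4684 + \left(1921 + 18140\right)\right) \left(j + u\right) = \left(4684 + \left(1921 + 18140\right)\right) \left(- \frac{8607}{2} - 41916\right) = \left(4684 + 20061\right) \left(- \frac{92439}{2}\right) = 24745 \left(- \frac{92439}{2}\right) = - \frac{2287403055}{2}$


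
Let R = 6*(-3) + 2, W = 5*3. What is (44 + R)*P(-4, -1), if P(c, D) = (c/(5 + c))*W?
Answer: -1680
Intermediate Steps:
W = 15
R = -16 (R = -18 + 2 = -16)
P(c, D) = 15*c/(5 + c) (P(c, D) = (c/(5 + c))*15 = 15*c/(5 + c))
(44 + R)*P(-4, -1) = (44 - 16)*(15*(-4)/(5 - 4)) = 28*(15*(-4)/1) = 28*(15*(-4)*1) = 28*(-60) = -1680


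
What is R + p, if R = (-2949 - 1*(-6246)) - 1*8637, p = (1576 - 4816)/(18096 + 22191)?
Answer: -71711940/13429 ≈ -5340.1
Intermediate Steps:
p = -1080/13429 (p = -3240/40287 = -3240*1/40287 = -1080/13429 ≈ -0.080423)
R = -5340 (R = (-2949 + 6246) - 8637 = 3297 - 8637 = -5340)
R + p = -5340 - 1080/13429 = -71711940/13429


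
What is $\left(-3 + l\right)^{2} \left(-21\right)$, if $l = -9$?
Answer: $-3024$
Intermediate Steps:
$\left(-3 + l\right)^{2} \left(-21\right) = \left(-3 - 9\right)^{2} \left(-21\right) = \left(-12\right)^{2} \left(-21\right) = 144 \left(-21\right) = -3024$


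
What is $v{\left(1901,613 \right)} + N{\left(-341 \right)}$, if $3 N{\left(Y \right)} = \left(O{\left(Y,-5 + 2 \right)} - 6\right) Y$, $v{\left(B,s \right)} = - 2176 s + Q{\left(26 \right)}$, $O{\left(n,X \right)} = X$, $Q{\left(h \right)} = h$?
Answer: $-1332839$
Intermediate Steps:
$v{\left(B,s \right)} = 26 - 2176 s$ ($v{\left(B,s \right)} = - 2176 s + 26 = 26 - 2176 s$)
$N{\left(Y \right)} = - 3 Y$ ($N{\left(Y \right)} = \frac{\left(\left(-5 + 2\right) - 6\right) Y}{3} = \frac{\left(-3 - 6\right) Y}{3} = \frac{\left(-9\right) Y}{3} = - 3 Y$)
$v{\left(1901,613 \right)} + N{\left(-341 \right)} = \left(26 - 1333888\right) - -1023 = \left(26 - 1333888\right) + 1023 = -1333862 + 1023 = -1332839$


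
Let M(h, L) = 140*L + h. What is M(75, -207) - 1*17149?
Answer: -46054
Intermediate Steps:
M(h, L) = h + 140*L
M(75, -207) - 1*17149 = (75 + 140*(-207)) - 1*17149 = (75 - 28980) - 17149 = -28905 - 17149 = -46054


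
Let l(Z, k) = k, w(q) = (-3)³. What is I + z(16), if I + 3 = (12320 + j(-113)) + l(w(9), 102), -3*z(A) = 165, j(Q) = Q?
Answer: 12251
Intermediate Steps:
w(q) = -27
z(A) = -55 (z(A) = -⅓*165 = -55)
I = 12306 (I = -3 + ((12320 - 113) + 102) = -3 + (12207 + 102) = -3 + 12309 = 12306)
I + z(16) = 12306 - 55 = 12251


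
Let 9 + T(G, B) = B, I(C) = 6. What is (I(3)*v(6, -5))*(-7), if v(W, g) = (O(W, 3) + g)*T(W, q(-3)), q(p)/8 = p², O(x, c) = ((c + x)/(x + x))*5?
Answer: 6615/2 ≈ 3307.5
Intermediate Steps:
O(x, c) = 5*(c + x)/(2*x) (O(x, c) = ((c + x)/((2*x)))*5 = ((c + x)*(1/(2*x)))*5 = ((c + x)/(2*x))*5 = 5*(c + x)/(2*x))
q(p) = 8*p²
T(G, B) = -9 + B
v(W, g) = 63*g + 315*(3 + W)/(2*W) (v(W, g) = (5*(3 + W)/(2*W) + g)*(-9 + 8*(-3)²) = (g + 5*(3 + W)/(2*W))*(-9 + 8*9) = (g + 5*(3 + W)/(2*W))*(-9 + 72) = (g + 5*(3 + W)/(2*W))*63 = 63*g + 315*(3 + W)/(2*W))
(I(3)*v(6, -5))*(-7) = (6*(315/2 + 63*(-5) + (945/2)/6))*(-7) = (6*(315/2 - 315 + (945/2)*(⅙)))*(-7) = (6*(315/2 - 315 + 315/4))*(-7) = (6*(-315/4))*(-7) = -945/2*(-7) = 6615/2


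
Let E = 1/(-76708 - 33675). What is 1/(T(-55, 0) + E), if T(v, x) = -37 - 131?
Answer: -110383/18544345 ≈ -0.0059524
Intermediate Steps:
T(v, x) = -168
E = -1/110383 (E = 1/(-110383) = -1/110383 ≈ -9.0594e-6)
1/(T(-55, 0) + E) = 1/(-168 - 1/110383) = 1/(-18544345/110383) = -110383/18544345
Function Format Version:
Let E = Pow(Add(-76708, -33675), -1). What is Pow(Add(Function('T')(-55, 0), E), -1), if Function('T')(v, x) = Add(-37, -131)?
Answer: Rational(-110383, 18544345) ≈ -0.0059524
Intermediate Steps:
Function('T')(v, x) = -168
E = Rational(-1, 110383) (E = Pow(-110383, -1) = Rational(-1, 110383) ≈ -9.0594e-6)
Pow(Add(Function('T')(-55, 0), E), -1) = Pow(Add(-168, Rational(-1, 110383)), -1) = Pow(Rational(-18544345, 110383), -1) = Rational(-110383, 18544345)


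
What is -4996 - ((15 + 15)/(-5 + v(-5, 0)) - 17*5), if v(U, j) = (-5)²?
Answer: -9825/2 ≈ -4912.5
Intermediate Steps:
v(U, j) = 25
-4996 - ((15 + 15)/(-5 + v(-5, 0)) - 17*5) = -4996 - ((15 + 15)/(-5 + 25) - 17*5) = -4996 - (30/20 - 85) = -4996 - (30*(1/20) - 85) = -4996 - (3/2 - 85) = -4996 - 1*(-167/2) = -4996 + 167/2 = -9825/2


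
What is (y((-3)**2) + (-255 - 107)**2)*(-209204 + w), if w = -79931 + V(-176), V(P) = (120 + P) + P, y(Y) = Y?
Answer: -37922413451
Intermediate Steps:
V(P) = 120 + 2*P
w = -80163 (w = -79931 + (120 + 2*(-176)) = -79931 + (120 - 352) = -79931 - 232 = -80163)
(y((-3)**2) + (-255 - 107)**2)*(-209204 + w) = ((-3)**2 + (-255 - 107)**2)*(-209204 - 80163) = (9 + (-362)**2)*(-289367) = (9 + 131044)*(-289367) = 131053*(-289367) = -37922413451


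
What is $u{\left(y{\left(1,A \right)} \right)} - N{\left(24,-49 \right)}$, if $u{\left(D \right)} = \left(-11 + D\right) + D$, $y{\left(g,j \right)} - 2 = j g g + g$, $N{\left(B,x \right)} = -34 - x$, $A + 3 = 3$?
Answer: $-20$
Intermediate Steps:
$A = 0$ ($A = -3 + 3 = 0$)
$y{\left(g,j \right)} = 2 + g + j g^{2}$ ($y{\left(g,j \right)} = 2 + \left(j g g + g\right) = 2 + \left(j g^{2} + g\right) = 2 + \left(g + j g^{2}\right) = 2 + g + j g^{2}$)
$u{\left(D \right)} = -11 + 2 D$
$u{\left(y{\left(1,A \right)} \right)} - N{\left(24,-49 \right)} = \left(-11 + 2 \left(2 + 1 + 0 \cdot 1^{2}\right)\right) - \left(-34 - -49\right) = \left(-11 + 2 \left(2 + 1 + 0 \cdot 1\right)\right) - \left(-34 + 49\right) = \left(-11 + 2 \left(2 + 1 + 0\right)\right) - 15 = \left(-11 + 2 \cdot 3\right) - 15 = \left(-11 + 6\right) - 15 = -5 - 15 = -20$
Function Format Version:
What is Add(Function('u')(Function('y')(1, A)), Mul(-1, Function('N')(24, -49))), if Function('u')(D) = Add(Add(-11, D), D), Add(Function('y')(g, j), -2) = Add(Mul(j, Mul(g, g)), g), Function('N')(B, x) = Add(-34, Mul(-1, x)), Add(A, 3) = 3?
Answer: -20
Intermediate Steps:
A = 0 (A = Add(-3, 3) = 0)
Function('y')(g, j) = Add(2, g, Mul(j, Pow(g, 2))) (Function('y')(g, j) = Add(2, Add(Mul(j, Mul(g, g)), g)) = Add(2, Add(Mul(j, Pow(g, 2)), g)) = Add(2, Add(g, Mul(j, Pow(g, 2)))) = Add(2, g, Mul(j, Pow(g, 2))))
Function('u')(D) = Add(-11, Mul(2, D))
Add(Function('u')(Function('y')(1, A)), Mul(-1, Function('N')(24, -49))) = Add(Add(-11, Mul(2, Add(2, 1, Mul(0, Pow(1, 2))))), Mul(-1, Add(-34, Mul(-1, -49)))) = Add(Add(-11, Mul(2, Add(2, 1, Mul(0, 1)))), Mul(-1, Add(-34, 49))) = Add(Add(-11, Mul(2, Add(2, 1, 0))), Mul(-1, 15)) = Add(Add(-11, Mul(2, 3)), -15) = Add(Add(-11, 6), -15) = Add(-5, -15) = -20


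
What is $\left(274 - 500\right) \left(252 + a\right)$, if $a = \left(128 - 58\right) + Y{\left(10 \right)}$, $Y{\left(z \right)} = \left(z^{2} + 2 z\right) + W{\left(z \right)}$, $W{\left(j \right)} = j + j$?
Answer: $-104412$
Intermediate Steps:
$W{\left(j \right)} = 2 j$
$Y{\left(z \right)} = z^{2} + 4 z$ ($Y{\left(z \right)} = \left(z^{2} + 2 z\right) + 2 z = z^{2} + 4 z$)
$a = 210$ ($a = \left(128 - 58\right) + 10 \left(4 + 10\right) = 70 + 10 \cdot 14 = 70 + 140 = 210$)
$\left(274 - 500\right) \left(252 + a\right) = \left(274 - 500\right) \left(252 + 210\right) = \left(-226\right) 462 = -104412$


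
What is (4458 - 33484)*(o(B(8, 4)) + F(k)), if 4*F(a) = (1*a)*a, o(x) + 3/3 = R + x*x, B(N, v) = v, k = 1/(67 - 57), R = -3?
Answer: -69676913/200 ≈ -3.4838e+5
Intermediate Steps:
k = 1/10 ≈ 0.10000
o(x) = -4 + x**2 (o(x) = -1 + (-3 + x*x) = -1 + (-3 + x**2) = -4 + x**2)
F(a) = a**2/4 (F(a) = ((1*a)*a)/4 = (a*a)/4 = a**2/4)
(4458 - 33484)*(o(B(8, 4)) + F(k)) = (4458 - 33484)*((-4 + 4**2) + (1/10)**2/4) = -29026*((-4 + 16) + (1/4)*(1/100)) = -29026*(12 + 1/400) = -29026*4801/400 = -69676913/200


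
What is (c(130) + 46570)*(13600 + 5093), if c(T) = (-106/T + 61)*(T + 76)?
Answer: 71648810946/65 ≈ 1.1023e+9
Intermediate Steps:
c(T) = (61 - 106/T)*(76 + T)
(c(130) + 46570)*(13600 + 5093) = ((4530 - 8056/130 + 61*130) + 46570)*(13600 + 5093) = ((4530 - 8056*1/130 + 7930) + 46570)*18693 = ((4530 - 4028/65 + 7930) + 46570)*18693 = (805872/65 + 46570)*18693 = (3832922/65)*18693 = 71648810946/65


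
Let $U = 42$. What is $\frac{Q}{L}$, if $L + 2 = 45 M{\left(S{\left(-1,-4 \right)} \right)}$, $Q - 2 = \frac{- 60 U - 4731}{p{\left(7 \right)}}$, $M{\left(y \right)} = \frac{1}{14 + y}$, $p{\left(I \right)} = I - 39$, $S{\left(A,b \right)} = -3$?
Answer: $\frac{80465}{736} \approx 109.33$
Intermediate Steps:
$p{\left(I \right)} = -39 + I$
$Q = \frac{7315}{32}$ ($Q = 2 + \frac{\left(-60\right) 42 - 4731}{-39 + 7} = 2 + \frac{-2520 - 4731}{-32} = 2 - - \frac{7251}{32} = 2 + \frac{7251}{32} = \frac{7315}{32} \approx 228.59$)
$L = \frac{23}{11}$ ($L = -2 + \frac{45}{14 - 3} = -2 + \frac{45}{11} = \frac{23}{11} \approx 2.0909$)
$\frac{Q}{L} = \frac{7315}{32 \cdot \frac{23}{11}} = \frac{7315}{32} \cdot \frac{11}{23} = \frac{80465}{736}$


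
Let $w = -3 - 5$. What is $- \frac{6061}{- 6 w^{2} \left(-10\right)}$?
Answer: $- \frac{6061}{3840} \approx -1.5784$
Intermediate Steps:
$w = -8$ ($w = -3 - 5 = -8$)
$- \frac{6061}{- 6 w^{2} \left(-10\right)} = - \frac{6061}{- 6 \left(-8\right)^{2} \left(-10\right)} = - \frac{6061}{\left(-6\right) 64 \left(-10\right)} = - \frac{6061}{\left(-384\right) \left(-10\right)} = - \frac{6061}{3840}$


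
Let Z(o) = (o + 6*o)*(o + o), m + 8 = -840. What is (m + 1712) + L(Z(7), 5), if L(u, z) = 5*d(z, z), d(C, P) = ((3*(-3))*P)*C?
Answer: -261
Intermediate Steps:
m = -848 (m = -8 - 840 = -848)
Z(o) = 14*o² (Z(o) = (7*o)*(2*o) = 14*o²)
d(C, P) = -9*C*P (d(C, P) = (-9*P)*C = -9*C*P)
L(u, z) = -45*z² (L(u, z) = 5*(-9*z*z) = 5*(-9*z²) = -45*z²)
(m + 1712) + L(Z(7), 5) = (-848 + 1712) - 45*5² = 864 - 45*25 = 864 - 1125 = -261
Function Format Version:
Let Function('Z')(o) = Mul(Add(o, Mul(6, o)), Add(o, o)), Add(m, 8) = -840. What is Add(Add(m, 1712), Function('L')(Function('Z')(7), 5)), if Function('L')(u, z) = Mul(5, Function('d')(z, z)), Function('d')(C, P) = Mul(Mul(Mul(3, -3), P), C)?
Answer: -261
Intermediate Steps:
m = -848 (m = Add(-8, -840) = -848)
Function('Z')(o) = Mul(14, Pow(o, 2)) (Function('Z')(o) = Mul(Mul(7, o), Mul(2, o)) = Mul(14, Pow(o, 2)))
Function('d')(C, P) = Mul(-9, C, P) (Function('d')(C, P) = Mul(Mul(-9, P), C) = Mul(-9, C, P))
Function('L')(u, z) = Mul(-45, Pow(z, 2)) (Function('L')(u, z) = Mul(5, Mul(-9, z, z)) = Mul(5, Mul(-9, Pow(z, 2))) = Mul(-45, Pow(z, 2)))
Add(Add(m, 1712), Function('L')(Function('Z')(7), 5)) = Add(Add(-848, 1712), Mul(-45, Pow(5, 2))) = Add(864, Mul(-45, 25)) = Add(864, -1125) = -261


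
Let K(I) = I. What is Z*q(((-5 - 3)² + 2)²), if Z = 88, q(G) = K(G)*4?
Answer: 1533312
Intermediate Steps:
q(G) = 4*G (q(G) = G*4 = 4*G)
Z*q(((-5 - 3)² + 2)²) = 88*(4*((-5 - 3)² + 2)²) = 88*(4*((-8)² + 2)²) = 88*(4*(64 + 2)²) = 88*(4*66²) = 88*(4*4356) = 88*17424 = 1533312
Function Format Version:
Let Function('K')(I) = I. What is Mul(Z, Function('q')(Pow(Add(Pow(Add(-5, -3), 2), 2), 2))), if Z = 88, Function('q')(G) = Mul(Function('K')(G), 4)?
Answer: 1533312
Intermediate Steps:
Function('q')(G) = Mul(4, G) (Function('q')(G) = Mul(G, 4) = Mul(4, G))
Mul(Z, Function('q')(Pow(Add(Pow(Add(-5, -3), 2), 2), 2))) = Mul(88, Mul(4, Pow(Add(Pow(Add(-5, -3), 2), 2), 2))) = Mul(88, Mul(4, Pow(Add(Pow(-8, 2), 2), 2))) = Mul(88, Mul(4, Pow(Add(64, 2), 2))) = Mul(88, Mul(4, Pow(66, 2))) = Mul(88, Mul(4, 4356)) = Mul(88, 17424) = 1533312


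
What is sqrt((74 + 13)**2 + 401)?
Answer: sqrt(7970) ≈ 89.275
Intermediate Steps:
sqrt((74 + 13)**2 + 401) = sqrt(87**2 + 401) = sqrt(7569 + 401) = sqrt(7970)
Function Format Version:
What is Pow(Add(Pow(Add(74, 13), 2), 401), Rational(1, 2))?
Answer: Pow(7970, Rational(1, 2)) ≈ 89.275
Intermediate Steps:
Pow(Add(Pow(Add(74, 13), 2), 401), Rational(1, 2)) = Pow(Add(Pow(87, 2), 401), Rational(1, 2)) = Pow(Add(7569, 401), Rational(1, 2)) = Pow(7970, Rational(1, 2))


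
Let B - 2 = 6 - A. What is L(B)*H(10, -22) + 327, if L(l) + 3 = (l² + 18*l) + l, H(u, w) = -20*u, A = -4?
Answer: -73473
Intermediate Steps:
B = 12 (B = 2 + (6 - 1*(-4)) = 2 + (6 + 4) = 2 + 10 = 12)
L(l) = -3 + l² + 19*l (L(l) = -3 + ((l² + 18*l) + l) = -3 + (l² + 19*l) = -3 + l² + 19*l)
L(B)*H(10, -22) + 327 = (-3 + 12² + 19*12)*(-20*10) + 327 = (-3 + 144 + 228)*(-200) + 327 = 369*(-200) + 327 = -73800 + 327 = -73473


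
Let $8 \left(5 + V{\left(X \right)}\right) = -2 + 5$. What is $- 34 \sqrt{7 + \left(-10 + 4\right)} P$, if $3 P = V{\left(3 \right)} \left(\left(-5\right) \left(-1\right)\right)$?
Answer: $\frac{3145}{12} \approx 262.08$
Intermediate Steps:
$V{\left(X \right)} = - \frac{37}{8}$ ($V{\left(X \right)} = -5 + \frac{-2 + 5}{8} = -5 + \frac{1}{8} \cdot 3 = -5 + \frac{3}{8} = - \frac{37}{8}$)
$P = - \frac{185}{24}$ ($P = \frac{\left(- \frac{37}{8}\right) \left(\left(-5\right) \left(-1\right)\right)}{3} = \frac{\left(- \frac{37}{8}\right) 5}{3} = \frac{1}{3} \left(- \frac{185}{8}\right) = - \frac{185}{24} \approx -7.7083$)
$- 34 \sqrt{7 + \left(-10 + 4\right)} P = - 34 \sqrt{7 + \left(-10 + 4\right)} \left(- \frac{185}{24}\right) = - 34 \sqrt{7 - 6} \left(- \frac{185}{24}\right) = - 34 \sqrt{1} \left(- \frac{185}{24}\right) = \left(-34\right) 1 \left(- \frac{185}{24}\right) = \left(-34\right) \left(- \frac{185}{24}\right) = \frac{3145}{12}$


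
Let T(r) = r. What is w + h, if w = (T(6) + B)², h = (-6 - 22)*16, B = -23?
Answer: -159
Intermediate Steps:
h = -448 (h = -28*16 = -448)
w = 289 (w = (6 - 23)² = (-17)² = 289)
w + h = 289 - 448 = -159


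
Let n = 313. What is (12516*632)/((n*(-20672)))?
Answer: -247191/202198 ≈ -1.2225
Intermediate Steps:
(12516*632)/((n*(-20672))) = (12516*632)/((313*(-20672))) = 7910112/(-6470336) = 7910112*(-1/6470336) = -247191/202198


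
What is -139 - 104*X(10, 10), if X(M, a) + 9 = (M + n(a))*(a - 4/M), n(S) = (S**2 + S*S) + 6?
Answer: -1074287/5 ≈ -2.1486e+5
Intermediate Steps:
n(S) = 6 + 2*S**2 (n(S) = (S**2 + S**2) + 6 = 2*S**2 + 6 = 6 + 2*S**2)
X(M, a) = -9 + (a - 4/M)*(6 + M + 2*a**2) (X(M, a) = -9 + (M + (6 + 2*a**2))*(a - 4/M) = -9 + (6 + M + 2*a**2)*(a - 4/M) = -9 + (a - 4/M)*(6 + M + 2*a**2))
-139 - 104*X(10, 10) = -139 - 104*(-24 - 8*10**2 + 10*(-13 + 10*10 + 2*10*(3 + 10**2)))/10 = -139 - 52*(-24 - 8*100 + 10*(-13 + 100 + 2*10*(3 + 100)))/5 = -139 - 52*(-24 - 800 + 10*(-13 + 100 + 2*10*103))/5 = -139 - 52*(-24 - 800 + 10*(-13 + 100 + 2060))/5 = -139 - 52*(-24 - 800 + 10*2147)/5 = -139 - 52*(-24 - 800 + 21470)/5 = -139 - 52*20646/5 = -139 - 104*10323/5 = -139 - 1073592/5 = -1074287/5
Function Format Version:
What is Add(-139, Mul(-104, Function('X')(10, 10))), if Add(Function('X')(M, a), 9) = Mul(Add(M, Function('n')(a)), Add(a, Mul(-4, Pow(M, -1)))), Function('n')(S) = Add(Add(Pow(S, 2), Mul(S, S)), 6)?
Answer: Rational(-1074287, 5) ≈ -2.1486e+5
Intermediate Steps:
Function('n')(S) = Add(6, Mul(2, Pow(S, 2))) (Function('n')(S) = Add(Add(Pow(S, 2), Pow(S, 2)), 6) = Add(Mul(2, Pow(S, 2)), 6) = Add(6, Mul(2, Pow(S, 2))))
Function('X')(M, a) = Add(-9, Mul(Add(a, Mul(-4, Pow(M, -1))), Add(6, M, Mul(2, Pow(a, 2))))) (Function('X')(M, a) = Add(-9, Mul(Add(M, Add(6, Mul(2, Pow(a, 2)))), Add(a, Mul(-4, Pow(M, -1))))) = Add(-9, Mul(Add(6, M, Mul(2, Pow(a, 2))), Add(a, Mul(-4, Pow(M, -1))))) = Add(-9, Mul(Add(a, Mul(-4, Pow(M, -1))), Add(6, M, Mul(2, Pow(a, 2))))))
Add(-139, Mul(-104, Function('X')(10, 10))) = Add(-139, Mul(-104, Mul(Pow(10, -1), Add(-24, Mul(-8, Pow(10, 2)), Mul(10, Add(-13, Mul(10, 10), Mul(2, 10, Add(3, Pow(10, 2))))))))) = Add(-139, Mul(-104, Mul(Rational(1, 10), Add(-24, Mul(-8, 100), Mul(10, Add(-13, 100, Mul(2, 10, Add(3, 100)))))))) = Add(-139, Mul(-104, Mul(Rational(1, 10), Add(-24, -800, Mul(10, Add(-13, 100, Mul(2, 10, 103))))))) = Add(-139, Mul(-104, Mul(Rational(1, 10), Add(-24, -800, Mul(10, Add(-13, 100, 2060)))))) = Add(-139, Mul(-104, Mul(Rational(1, 10), Add(-24, -800, Mul(10, 2147))))) = Add(-139, Mul(-104, Mul(Rational(1, 10), Add(-24, -800, 21470)))) = Add(-139, Mul(-104, Mul(Rational(1, 10), 20646))) = Add(-139, Mul(-104, Rational(10323, 5))) = Add(-139, Rational(-1073592, 5)) = Rational(-1074287, 5)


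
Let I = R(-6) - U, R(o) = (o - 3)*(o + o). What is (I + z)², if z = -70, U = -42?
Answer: 6400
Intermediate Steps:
R(o) = 2*o*(-3 + o) (R(o) = (-3 + o)*(2*o) = 2*o*(-3 + o))
I = 150 (I = 2*(-6)*(-3 - 6) - 1*(-42) = 2*(-6)*(-9) + 42 = 108 + 42 = 150)
(I + z)² = (150 - 70)² = 80² = 6400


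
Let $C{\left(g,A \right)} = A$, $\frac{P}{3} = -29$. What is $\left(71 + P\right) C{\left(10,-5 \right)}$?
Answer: $80$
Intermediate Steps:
$P = -87$ ($P = 3 \left(-29\right) = -87$)
$\left(71 + P\right) C{\left(10,-5 \right)} = \left(71 - 87\right) \left(-5\right) = \left(-16\right) \left(-5\right) = 80$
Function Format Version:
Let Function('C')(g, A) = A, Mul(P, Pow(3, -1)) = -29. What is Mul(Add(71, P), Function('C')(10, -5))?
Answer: 80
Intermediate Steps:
P = -87 (P = Mul(3, -29) = -87)
Mul(Add(71, P), Function('C')(10, -5)) = Mul(Add(71, -87), -5) = Mul(-16, -5) = 80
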